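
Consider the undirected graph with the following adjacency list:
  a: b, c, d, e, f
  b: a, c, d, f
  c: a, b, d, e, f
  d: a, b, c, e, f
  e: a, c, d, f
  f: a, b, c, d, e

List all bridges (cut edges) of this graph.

none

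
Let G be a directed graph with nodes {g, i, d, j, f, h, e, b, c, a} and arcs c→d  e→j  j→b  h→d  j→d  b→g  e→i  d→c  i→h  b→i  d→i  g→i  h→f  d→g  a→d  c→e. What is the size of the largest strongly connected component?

8

{b, c, d, e, g, h, i, j} are all mutually reachable — one SCC of size 8.
{f} is an SCC by itself.
{a} is an SCC by itself.
The largest has 8 vertices.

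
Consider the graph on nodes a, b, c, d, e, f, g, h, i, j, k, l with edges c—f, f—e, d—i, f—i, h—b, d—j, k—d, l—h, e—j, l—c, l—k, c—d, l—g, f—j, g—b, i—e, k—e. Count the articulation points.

1

Removing l increases the component count from 2 to 3, so l is a cut vertex.
By contrast removing j leaves 2 components; it is not a cut vertex. No other vertex is a cut vertex either.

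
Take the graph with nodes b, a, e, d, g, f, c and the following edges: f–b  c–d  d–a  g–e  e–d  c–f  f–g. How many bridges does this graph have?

The edges on the cycle c-f-g-e-d-c are not bridges since each lies on that cycle.
But removing f–b disconnects f from b; removing d–a disconnects d from a — these are bridges.
That makes 2 bridges.

2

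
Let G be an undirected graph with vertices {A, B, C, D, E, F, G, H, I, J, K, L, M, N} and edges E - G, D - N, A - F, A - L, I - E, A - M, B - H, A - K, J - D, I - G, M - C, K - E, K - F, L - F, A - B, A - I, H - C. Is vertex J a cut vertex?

Deleting J leaves 2 components (was 2), so J is not a cut vertex.

No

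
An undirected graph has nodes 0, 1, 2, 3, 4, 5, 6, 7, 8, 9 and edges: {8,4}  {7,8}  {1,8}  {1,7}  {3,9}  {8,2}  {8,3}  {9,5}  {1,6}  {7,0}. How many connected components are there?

1

Starting from 0 we can reach 0, 1, 2, 3, 4, 5, 6, 7, 8, 9. That is one component of size 10.
Total: 1 component.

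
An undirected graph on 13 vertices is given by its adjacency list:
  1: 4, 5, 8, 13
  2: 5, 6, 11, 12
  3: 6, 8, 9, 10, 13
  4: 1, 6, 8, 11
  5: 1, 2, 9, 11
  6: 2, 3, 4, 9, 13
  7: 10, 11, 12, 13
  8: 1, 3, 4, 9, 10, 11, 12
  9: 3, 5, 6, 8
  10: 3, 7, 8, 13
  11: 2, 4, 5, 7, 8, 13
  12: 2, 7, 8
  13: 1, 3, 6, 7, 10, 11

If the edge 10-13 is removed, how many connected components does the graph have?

10 and 13 are still connected via 10-3-13, so the component count stays at 1.

1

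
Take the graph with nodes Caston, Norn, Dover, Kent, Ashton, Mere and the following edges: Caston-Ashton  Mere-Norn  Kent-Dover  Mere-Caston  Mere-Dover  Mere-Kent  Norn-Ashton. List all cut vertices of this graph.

Mere

Removing Mere increases the component count from 1 to 2, so Mere is a cut vertex.
By contrast removing Ashton leaves 1 component; it is not a cut vertex. No other vertex is a cut vertex either.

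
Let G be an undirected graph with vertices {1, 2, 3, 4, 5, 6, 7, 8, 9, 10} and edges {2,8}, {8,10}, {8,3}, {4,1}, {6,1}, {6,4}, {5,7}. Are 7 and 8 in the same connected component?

No

The component containing 7 is {5, 7}, and 8 is not in it.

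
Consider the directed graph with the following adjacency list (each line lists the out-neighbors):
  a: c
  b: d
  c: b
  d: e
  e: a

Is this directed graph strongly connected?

From d we can reach every vertex (a, b, c, d, e), and every vertex can reach d (a, b, c, d, e). So the whole graph is one strongly connected component.

Yes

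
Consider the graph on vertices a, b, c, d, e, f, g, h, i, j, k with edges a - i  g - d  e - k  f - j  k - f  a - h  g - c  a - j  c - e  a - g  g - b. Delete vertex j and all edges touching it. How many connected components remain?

1

With j gone, the remaining components are: {a, b, c, d, e, f, g, h, i, k}.
That is 1 component.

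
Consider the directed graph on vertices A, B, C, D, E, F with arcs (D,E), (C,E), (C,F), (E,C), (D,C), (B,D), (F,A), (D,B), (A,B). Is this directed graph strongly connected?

Yes

From A we can reach every vertex (A, B, C, D, E, F), and every vertex can reach A (A, B, C, D, E, F). So the whole graph is one strongly connected component.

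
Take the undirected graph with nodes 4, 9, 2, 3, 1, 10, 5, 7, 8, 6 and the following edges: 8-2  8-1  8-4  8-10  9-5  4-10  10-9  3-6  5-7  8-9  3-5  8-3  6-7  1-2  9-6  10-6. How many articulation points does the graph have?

Removing 8 increases the component count from 1 to 2, so 8 is a cut vertex.
By contrast removing 3 leaves 1 component; it is not a cut vertex. No other vertex is a cut vertex either.

1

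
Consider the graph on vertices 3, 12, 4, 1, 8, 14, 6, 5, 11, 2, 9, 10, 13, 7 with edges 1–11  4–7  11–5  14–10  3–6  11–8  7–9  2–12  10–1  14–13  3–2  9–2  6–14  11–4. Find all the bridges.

The edges on the cycle 3-6-14-10-1-11-4-7-9-2-3 are not bridges since each lies on that cycle.
But removing 5–11 disconnects 5 from 11; removing 8–11 disconnects 8 from 11; removing 2–12 disconnects 2 from 12; removing 14–13 disconnects 14 from 13 — these are bridges.

11-5, 11-8, 12-2, 13-14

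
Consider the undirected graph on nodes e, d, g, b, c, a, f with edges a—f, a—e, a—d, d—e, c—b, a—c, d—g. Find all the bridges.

The edges on the cycle a-d-e-a are not bridges since each lies on that cycle.
But removing c—b disconnects c from b; removing d—g disconnects d from g; removing a—f disconnects a from f; removing a—c disconnects a from c — these are bridges.

a-c, a-f, b-c, d-g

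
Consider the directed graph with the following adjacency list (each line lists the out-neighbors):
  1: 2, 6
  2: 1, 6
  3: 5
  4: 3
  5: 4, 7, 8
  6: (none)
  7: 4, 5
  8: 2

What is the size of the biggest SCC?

{3, 4, 5, 7} are all mutually reachable — one SCC of size 4.
{1, 2} are all mutually reachable — one SCC of size 2.
{6} is an SCC by itself.
{8} is an SCC by itself.
The largest has 4 vertices.

4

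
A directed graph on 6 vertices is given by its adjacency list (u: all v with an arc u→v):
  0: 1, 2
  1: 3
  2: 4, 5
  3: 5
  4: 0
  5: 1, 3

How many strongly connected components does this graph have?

2

{0, 2, 4} are all mutually reachable — one SCC of size 3.
{1, 3, 5} are all mutually reachable — one SCC of size 3.
That gives 2 strongly connected components.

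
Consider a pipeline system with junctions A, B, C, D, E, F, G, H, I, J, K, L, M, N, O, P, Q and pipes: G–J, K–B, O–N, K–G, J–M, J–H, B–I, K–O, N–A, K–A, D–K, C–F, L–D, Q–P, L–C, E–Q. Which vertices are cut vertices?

Removing B increases the component count from 2 to 3, so B is a cut vertex.
Removing C increases the component count from 2 to 3, so C is a cut vertex.
Removing D increases the component count from 2 to 3, so D is a cut vertex.
Likewise G, J, K, L, Q are cut vertices.
By contrast removing I leaves 2 components; it is not a cut vertex. No other vertex is a cut vertex either.

B, C, D, G, J, K, L, Q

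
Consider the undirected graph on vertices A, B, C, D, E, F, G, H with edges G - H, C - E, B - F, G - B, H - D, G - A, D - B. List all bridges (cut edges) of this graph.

A-G, B-F, C-E

The edges on the cycle G-H-D-B-G are not bridges since each lies on that cycle.
But removing B - F disconnects B from F; removing C - E disconnects C from E; removing G - A disconnects G from A — these are bridges.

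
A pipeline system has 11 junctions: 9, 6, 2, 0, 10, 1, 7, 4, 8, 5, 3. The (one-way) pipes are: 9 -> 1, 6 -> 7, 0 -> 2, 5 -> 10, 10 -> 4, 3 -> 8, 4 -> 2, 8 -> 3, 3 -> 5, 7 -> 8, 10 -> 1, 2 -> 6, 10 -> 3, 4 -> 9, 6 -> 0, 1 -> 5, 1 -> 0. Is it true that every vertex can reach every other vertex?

From 6 we can reach every vertex (0, 1, 2, 3, 4, 5, 6, 7, 8, 9, 10), and every vertex can reach 6 (0, 1, 2, 3, 4, 5, 6, 7, 8, 9, 10). So the whole graph is one strongly connected component.

Yes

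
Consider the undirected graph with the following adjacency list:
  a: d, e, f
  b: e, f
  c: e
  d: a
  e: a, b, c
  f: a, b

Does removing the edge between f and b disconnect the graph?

After removing f-b, the path f-a-e-b still connects them, so the edge is not a bridge.

No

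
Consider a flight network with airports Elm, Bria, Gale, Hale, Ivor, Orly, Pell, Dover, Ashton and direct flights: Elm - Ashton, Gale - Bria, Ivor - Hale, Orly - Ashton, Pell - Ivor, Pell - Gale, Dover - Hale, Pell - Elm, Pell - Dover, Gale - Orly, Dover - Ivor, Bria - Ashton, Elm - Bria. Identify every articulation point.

Pell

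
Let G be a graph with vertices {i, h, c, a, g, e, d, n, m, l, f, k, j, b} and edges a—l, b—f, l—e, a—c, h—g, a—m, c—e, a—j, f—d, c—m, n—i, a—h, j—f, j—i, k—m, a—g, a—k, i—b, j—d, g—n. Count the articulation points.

Removing a increases the component count from 1 to 2, so a is a cut vertex.
By contrast removing g leaves 1 component; it is not a cut vertex. No other vertex is a cut vertex either.

1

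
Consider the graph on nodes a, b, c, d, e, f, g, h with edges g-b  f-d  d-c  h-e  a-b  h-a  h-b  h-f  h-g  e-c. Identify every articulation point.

Removing h increases the component count from 1 to 2, so h is a cut vertex.
By contrast removing g leaves 1 component; it is not a cut vertex. No other vertex is a cut vertex either.

h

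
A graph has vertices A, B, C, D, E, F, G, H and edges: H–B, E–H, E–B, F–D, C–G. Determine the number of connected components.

A is isolated — a component by itself.
Starting from C we can reach C, G. That is one component of size 2.
Starting from D we can reach D, F. That is one component of size 2.
Starting from B we can reach B, E, H. That is one component of size 3.
Total: 4 components.

4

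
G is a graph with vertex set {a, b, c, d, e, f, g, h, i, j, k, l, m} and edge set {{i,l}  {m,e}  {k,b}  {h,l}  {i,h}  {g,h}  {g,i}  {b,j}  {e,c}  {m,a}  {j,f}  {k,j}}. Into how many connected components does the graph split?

d is isolated — a component by itself.
Starting from a we can reach a, c, e, m. That is one component of size 4.
Starting from b we can reach b, f, j, k. That is one component of size 4.
Starting from g we can reach g, h, i, l. That is one component of size 4.
Total: 4 components.

4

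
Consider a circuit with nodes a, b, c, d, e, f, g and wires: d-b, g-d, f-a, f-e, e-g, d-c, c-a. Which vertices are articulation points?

Removing d increases the component count from 1 to 2, so d is a cut vertex.
By contrast removing e leaves 1 component; it is not a cut vertex. No other vertex is a cut vertex either.

d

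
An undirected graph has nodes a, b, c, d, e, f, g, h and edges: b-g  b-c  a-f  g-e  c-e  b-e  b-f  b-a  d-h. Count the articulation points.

Removing b increases the component count from 2 to 3, so b is a cut vertex.
By contrast removing e leaves 2 components; it is not a cut vertex. No other vertex is a cut vertex either.

1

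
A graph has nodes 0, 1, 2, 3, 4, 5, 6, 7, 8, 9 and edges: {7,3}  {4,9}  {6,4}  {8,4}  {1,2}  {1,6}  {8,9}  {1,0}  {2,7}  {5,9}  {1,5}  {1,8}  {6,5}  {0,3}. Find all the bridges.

none

The edges on the cycle 1-2-7-3-0-1 are not bridges since each lies on that cycle.
Every edge lies on some cycle, so there are no bridges.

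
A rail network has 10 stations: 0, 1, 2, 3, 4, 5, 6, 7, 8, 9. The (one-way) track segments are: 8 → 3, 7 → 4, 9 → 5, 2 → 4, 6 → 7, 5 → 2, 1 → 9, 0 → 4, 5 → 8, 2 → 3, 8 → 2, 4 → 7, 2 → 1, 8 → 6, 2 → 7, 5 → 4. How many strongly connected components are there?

5

{1, 2, 5, 8, 9} are all mutually reachable — one SCC of size 5.
{4, 7} are all mutually reachable — one SCC of size 2.
{0} is an SCC by itself.
{3} is an SCC by itself.
{6} is an SCC by itself.
That gives 5 strongly connected components.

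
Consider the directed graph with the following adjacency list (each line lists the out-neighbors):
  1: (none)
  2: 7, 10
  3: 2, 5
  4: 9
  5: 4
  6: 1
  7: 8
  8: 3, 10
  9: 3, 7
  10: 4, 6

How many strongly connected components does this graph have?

{2, 3, 4, 5, 7, 8, 9, 10} are all mutually reachable — one SCC of size 8.
{1} is an SCC by itself.
{6} is an SCC by itself.
That gives 3 strongly connected components.

3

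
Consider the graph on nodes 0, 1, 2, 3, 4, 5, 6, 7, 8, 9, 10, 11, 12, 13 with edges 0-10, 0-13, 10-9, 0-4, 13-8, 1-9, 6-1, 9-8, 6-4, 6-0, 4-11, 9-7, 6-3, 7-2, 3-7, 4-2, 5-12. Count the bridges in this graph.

The edges on the cycle 6-0-10-9-1-6 are not bridges since each lies on that cycle.
But removing 5-12 disconnects 5 from 12; removing 4-11 disconnects 4 from 11 — these are bridges.
That makes 2 bridges.

2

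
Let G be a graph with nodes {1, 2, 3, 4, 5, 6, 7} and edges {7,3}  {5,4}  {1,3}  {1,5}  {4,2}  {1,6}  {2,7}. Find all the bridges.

1-6

The edges on the cycle 1-5-4-2-7-3-1 are not bridges since each lies on that cycle.
But removing 1–6 disconnects 1 from 6 — this is a bridge.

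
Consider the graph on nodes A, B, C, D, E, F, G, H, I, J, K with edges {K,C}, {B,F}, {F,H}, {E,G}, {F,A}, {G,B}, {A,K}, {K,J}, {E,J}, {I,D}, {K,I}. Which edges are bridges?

C-K, D-I, F-H, I-K

The edges on the cycle E-G-B-F-A-K-J-E are not bridges since each lies on that cycle.
But removing C–K disconnects C from K; removing I–D disconnects I from D; removing I–K disconnects I from K; removing F–H disconnects F from H — these are bridges.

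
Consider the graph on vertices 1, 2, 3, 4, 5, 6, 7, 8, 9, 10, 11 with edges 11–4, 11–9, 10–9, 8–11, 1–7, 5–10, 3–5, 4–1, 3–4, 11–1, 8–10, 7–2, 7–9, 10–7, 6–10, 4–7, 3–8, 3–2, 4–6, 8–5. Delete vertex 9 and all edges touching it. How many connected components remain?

With 9 gone, the remaining components are: {1, 2, 3, 4, 5, 6, 7, 8, 10, 11}.
That is 1 component.

1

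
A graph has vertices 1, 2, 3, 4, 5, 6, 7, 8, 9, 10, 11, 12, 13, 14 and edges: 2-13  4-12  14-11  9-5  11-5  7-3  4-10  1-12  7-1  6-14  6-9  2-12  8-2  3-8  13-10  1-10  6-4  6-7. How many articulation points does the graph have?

1

Removing 6 increases the component count from 1 to 2, so 6 is a cut vertex.
By contrast removing 5 leaves 1 component; it is not a cut vertex. No other vertex is a cut vertex either.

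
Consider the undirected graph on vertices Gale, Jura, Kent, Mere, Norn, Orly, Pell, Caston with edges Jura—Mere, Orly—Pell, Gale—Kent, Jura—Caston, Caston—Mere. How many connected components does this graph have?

4

Norn is isolated — a component by itself.
Starting from Orly we can reach Orly, Pell. That is one component of size 2.
Starting from Gale we can reach Gale, Kent. That is one component of size 2.
Starting from Jura we can reach Jura, Mere, Caston. That is one component of size 3.
Total: 4 components.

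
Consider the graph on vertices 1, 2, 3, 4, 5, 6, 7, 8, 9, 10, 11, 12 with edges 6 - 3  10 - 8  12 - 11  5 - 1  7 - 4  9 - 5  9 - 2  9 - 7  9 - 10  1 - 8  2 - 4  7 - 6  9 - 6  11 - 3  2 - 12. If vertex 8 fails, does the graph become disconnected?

Deleting 8 leaves 1 component (was 1) (its neighbors 1, 10 remain connected to each other), so 8 is not a cut vertex.

No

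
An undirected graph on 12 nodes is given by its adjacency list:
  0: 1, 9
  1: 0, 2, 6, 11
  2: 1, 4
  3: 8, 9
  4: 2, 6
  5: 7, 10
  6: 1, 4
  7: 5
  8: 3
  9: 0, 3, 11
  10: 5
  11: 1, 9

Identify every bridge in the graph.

The edges on the cycle 1-2-4-6-1 are not bridges since each lies on that cycle.
But removing 3-9 disconnects 3 from 9; removing 5-10 disconnects 5 from 10; removing 7-5 disconnects 7 from 5; removing 3-8 disconnects 3 from 8 — these are bridges.

10-5, 3-8, 3-9, 5-7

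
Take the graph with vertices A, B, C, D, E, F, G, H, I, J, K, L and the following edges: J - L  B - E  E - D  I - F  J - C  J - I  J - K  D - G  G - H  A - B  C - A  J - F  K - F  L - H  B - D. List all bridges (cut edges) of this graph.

none

The edges on the cycle B-E-D-B are not bridges since each lies on that cycle.
Every edge lies on some cycle, so there are no bridges.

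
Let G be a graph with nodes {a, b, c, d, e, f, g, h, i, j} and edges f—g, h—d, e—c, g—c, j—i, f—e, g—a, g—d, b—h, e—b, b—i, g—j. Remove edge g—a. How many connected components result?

Before removal there is 1 component.
g—a is a bridge — removing it separates g's side from a's side.
After removal: 2 components.

2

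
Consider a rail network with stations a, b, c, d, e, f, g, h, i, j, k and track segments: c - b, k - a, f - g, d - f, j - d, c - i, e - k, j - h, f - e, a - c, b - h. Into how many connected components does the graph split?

1

Starting from a we can reach a, b, c, d, e, f, g, h, i, j, k. That is one component of size 11.
Total: 1 component.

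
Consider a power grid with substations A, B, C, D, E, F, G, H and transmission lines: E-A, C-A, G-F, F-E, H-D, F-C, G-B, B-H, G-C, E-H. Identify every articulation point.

Removing H increases the component count from 1 to 2, so H is a cut vertex.
By contrast removing F leaves 1 component; it is not a cut vertex. No other vertex is a cut vertex either.

H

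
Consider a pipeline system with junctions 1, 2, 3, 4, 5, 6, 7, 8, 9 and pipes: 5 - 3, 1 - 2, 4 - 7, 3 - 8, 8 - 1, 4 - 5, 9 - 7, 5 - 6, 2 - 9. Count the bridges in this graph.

The edges on the cycle 4-5-3-8-1-2-9-7-4 are not bridges since each lies on that cycle.
But removing 6 - 5 disconnects 6 from 5 — this is a bridge.

1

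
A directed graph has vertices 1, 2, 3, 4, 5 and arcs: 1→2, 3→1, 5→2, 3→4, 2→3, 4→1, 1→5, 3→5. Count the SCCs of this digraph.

1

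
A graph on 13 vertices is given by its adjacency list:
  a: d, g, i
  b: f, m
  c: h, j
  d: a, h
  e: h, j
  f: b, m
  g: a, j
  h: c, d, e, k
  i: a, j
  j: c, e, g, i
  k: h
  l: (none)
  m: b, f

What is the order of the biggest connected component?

9

l is isolated — a component by itself.
Starting from b we can reach b, f, m. That is one component of size 3.
Starting from a we can reach a, c, d, e, g, h, i, j, k. That is one component of size 9.
The largest has 9 vertices.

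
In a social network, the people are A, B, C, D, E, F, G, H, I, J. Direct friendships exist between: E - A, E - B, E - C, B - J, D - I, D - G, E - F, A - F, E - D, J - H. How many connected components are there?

1

Starting from A we can reach A, B, C, D, E, F, G, H, I, J. That is one component of size 10.
Total: 1 component.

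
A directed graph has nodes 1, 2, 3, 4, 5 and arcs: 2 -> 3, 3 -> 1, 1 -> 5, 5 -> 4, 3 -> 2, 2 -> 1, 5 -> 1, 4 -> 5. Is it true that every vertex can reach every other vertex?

There is no directed path from 4 to 3, so the graph is not strongly connected.

No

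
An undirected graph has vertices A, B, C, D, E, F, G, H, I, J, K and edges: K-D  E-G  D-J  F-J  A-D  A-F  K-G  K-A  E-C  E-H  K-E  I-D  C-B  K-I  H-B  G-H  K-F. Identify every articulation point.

Removing K increases the component count from 1 to 2, so K is a cut vertex.
By contrast removing F leaves 1 component; it is not a cut vertex. No other vertex is a cut vertex either.

K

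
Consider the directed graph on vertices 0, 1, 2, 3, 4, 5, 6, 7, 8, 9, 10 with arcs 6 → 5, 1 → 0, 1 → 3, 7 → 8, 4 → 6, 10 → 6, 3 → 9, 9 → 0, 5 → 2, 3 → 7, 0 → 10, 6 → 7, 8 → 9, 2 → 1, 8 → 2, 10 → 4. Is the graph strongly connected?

Yes

From 7 we can reach every vertex (0, 1, 2, 3, 4, 5, 6, 7, 8, 9, 10), and every vertex can reach 7 (0, 1, 2, 3, 4, 5, 6, 7, 8, 9, 10). So the whole graph is one strongly connected component.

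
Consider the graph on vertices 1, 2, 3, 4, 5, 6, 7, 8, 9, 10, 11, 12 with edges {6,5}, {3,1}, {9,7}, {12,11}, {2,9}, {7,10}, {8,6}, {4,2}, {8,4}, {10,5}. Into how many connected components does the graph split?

3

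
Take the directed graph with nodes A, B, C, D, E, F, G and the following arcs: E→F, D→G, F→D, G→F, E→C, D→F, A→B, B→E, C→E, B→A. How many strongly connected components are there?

{D, F, G} are all mutually reachable — one SCC of size 3.
{A, B} are all mutually reachable — one SCC of size 2.
{C, E} are all mutually reachable — one SCC of size 2.
That gives 3 strongly connected components.

3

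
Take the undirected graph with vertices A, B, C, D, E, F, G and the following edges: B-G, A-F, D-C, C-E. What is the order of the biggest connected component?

Starting from B we can reach B, G. That is one component of size 2.
Starting from A we can reach A, F. That is one component of size 2.
Starting from C we can reach C, D, E. That is one component of size 3.
The largest has 3 vertices.

3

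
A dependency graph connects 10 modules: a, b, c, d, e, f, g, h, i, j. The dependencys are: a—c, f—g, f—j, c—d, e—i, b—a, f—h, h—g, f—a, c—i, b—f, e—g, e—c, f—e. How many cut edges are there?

The edges on the cycle f-e-g-f are not bridges since each lies on that cycle.
But removing j—f disconnects j from f; removing c—d disconnects c from d — these are bridges.
That makes 2 bridges.

2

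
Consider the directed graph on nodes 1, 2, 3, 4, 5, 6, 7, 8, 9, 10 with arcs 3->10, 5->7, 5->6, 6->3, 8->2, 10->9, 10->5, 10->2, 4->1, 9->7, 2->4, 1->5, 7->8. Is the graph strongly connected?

From 10 we can reach every vertex (1, 2, 3, 4, 5, 6, 7, 8, 9, 10), and every vertex can reach 10 (1, 2, 3, 4, 5, 6, 7, 8, 9, 10). So the whole graph is one strongly connected component.

Yes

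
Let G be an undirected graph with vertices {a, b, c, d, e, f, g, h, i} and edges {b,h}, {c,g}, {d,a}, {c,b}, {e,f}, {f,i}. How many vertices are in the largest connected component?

4

Starting from a we can reach a, d. That is one component of size 2.
Starting from e we can reach e, f, i. That is one component of size 3.
Starting from b we can reach b, c, g, h. That is one component of size 4.
The largest has 4 vertices.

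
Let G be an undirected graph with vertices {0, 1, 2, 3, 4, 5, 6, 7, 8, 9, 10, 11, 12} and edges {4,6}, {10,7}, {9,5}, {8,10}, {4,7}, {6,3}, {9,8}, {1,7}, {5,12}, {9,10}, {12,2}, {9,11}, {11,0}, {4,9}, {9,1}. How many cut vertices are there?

6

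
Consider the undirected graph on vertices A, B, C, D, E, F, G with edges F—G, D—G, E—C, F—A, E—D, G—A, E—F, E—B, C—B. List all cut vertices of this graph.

E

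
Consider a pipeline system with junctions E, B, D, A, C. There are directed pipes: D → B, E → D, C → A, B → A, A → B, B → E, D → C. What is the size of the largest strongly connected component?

5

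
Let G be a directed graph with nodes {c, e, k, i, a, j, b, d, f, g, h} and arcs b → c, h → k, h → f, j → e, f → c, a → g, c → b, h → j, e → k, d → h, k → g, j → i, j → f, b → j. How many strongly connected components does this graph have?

8

{b, c, f, j} are all mutually reachable — one SCC of size 4.
{k} is an SCC by itself.
{a} is an SCC by itself.
{h} is an SCC by itself.
{i} is an SCC by itself.
(and 3 more singleton SCCs)
That gives 8 strongly connected components.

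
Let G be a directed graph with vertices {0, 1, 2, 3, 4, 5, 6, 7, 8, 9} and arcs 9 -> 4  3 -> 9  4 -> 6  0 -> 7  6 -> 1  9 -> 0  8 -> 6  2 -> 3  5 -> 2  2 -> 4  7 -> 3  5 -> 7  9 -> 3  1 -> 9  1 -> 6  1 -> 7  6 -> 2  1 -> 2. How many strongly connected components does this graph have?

3

{0, 1, 2, 3, 4, 6, 7, 9} are all mutually reachable — one SCC of size 8.
{8} is an SCC by itself.
{5} is an SCC by itself.
That gives 3 strongly connected components.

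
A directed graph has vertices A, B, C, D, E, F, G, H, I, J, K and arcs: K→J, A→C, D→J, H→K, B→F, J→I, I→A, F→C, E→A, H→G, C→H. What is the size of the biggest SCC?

6

{A, C, H, I, J, K} are all mutually reachable — one SCC of size 6.
{D} is an SCC by itself.
{E} is an SCC by itself.
{G} is an SCC by itself.
{F} is an SCC by itself.
(and 1 more singleton SCC)
The largest has 6 vertices.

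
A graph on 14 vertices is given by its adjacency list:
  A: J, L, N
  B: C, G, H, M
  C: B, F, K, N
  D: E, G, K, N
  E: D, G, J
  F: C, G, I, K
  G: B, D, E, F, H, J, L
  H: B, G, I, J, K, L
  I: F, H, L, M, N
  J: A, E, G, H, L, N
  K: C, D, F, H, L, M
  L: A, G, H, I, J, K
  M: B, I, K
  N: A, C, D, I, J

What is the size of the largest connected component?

Starting from A we can reach A, B, C, D, E, F, G, H, I, J, K, L, M, N. That is one component of size 14.
The largest has 14 vertices.

14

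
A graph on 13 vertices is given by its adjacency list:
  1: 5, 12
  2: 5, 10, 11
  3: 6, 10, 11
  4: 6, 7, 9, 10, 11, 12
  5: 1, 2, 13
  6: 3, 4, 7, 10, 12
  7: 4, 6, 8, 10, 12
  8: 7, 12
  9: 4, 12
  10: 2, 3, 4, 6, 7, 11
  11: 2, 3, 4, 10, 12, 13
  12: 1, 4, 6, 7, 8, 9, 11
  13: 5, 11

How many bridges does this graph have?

0

The edges on the cycle 7-12-11-13-5-2-10-7 are not bridges since each lies on that cycle.
Every edge lies on some cycle, so there are no bridges.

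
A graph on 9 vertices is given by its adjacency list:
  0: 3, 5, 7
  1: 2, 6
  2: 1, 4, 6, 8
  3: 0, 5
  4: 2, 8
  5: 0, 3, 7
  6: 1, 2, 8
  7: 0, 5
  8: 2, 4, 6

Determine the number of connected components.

Starting from 0 we can reach 0, 3, 5, 7. That is one component of size 4.
Starting from 1 we can reach 1, 2, 4, 6, 8. That is one component of size 5.
Total: 2 components.

2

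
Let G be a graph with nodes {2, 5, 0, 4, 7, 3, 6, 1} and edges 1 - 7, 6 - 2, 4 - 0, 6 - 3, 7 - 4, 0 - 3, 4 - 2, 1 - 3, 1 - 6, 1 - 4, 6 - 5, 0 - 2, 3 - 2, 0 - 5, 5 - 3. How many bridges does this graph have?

0

The edges on the cycle 1-7-4-1 are not bridges since each lies on that cycle.
Every edge lies on some cycle, so there are no bridges.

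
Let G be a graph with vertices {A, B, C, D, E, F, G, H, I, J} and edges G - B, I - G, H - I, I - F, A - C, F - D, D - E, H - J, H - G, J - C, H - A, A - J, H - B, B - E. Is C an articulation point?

Deleting C leaves 1 component (was 1) (its neighbors A, J remain connected to each other), so C is not a cut vertex.

No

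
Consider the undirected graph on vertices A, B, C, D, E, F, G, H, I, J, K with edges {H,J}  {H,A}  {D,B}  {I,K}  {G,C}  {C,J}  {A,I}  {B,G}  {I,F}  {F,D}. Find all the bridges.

The edges on the cycle H-A-I-F-D-B-G-C-J-H are not bridges since each lies on that cycle.
But removing K - I disconnects K from I — this is a bridge.

I-K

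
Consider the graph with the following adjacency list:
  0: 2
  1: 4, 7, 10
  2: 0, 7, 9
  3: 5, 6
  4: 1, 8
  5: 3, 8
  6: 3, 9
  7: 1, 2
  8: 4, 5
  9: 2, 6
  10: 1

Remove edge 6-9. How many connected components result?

1

6 and 9 are still connected via 6-3-5-8-4-1-7-2-9, so the component count stays at 1.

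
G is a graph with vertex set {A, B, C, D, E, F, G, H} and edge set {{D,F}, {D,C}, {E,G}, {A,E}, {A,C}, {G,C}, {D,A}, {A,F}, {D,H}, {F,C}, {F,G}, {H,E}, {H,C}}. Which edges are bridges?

The edges on the cycle D-H-C-A-D are not bridges since each lies on that cycle.
Every edge lies on some cycle, so there are no bridges.

none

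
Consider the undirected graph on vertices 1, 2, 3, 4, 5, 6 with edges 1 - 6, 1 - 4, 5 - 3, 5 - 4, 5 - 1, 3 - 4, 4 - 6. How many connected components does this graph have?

2 is isolated — a component by itself.
Starting from 1 we can reach 1, 3, 4, 5, 6. That is one component of size 5.
Total: 2 components.

2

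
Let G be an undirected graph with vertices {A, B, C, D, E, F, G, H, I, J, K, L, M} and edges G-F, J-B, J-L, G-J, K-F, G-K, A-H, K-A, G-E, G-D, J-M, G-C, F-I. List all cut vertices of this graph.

A, F, G, J, K

Removing A increases the component count from 1 to 2, so A is a cut vertex.
Removing F increases the component count from 1 to 2, so F is a cut vertex.
Removing G increases the component count from 1 to 5, so G is a cut vertex.
Likewise J, K are cut vertices.
By contrast removing D leaves 1 component; it is not a cut vertex. No other vertex is a cut vertex either.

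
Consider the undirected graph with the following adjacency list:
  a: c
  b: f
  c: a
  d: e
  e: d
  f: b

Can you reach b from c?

No

The component containing c is {a, c}, and b is not in it.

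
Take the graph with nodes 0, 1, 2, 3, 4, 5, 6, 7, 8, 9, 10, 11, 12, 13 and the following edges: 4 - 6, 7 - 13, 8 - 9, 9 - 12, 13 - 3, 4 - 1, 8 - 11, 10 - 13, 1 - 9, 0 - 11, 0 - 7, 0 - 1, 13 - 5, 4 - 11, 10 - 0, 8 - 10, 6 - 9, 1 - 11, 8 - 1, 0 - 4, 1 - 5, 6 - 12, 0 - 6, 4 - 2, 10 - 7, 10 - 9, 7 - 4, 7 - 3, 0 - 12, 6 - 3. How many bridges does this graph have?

The edges on the cycle 10-0-1-9-12-6-4-7-10 are not bridges since each lies on that cycle.
But removing 4 - 2 disconnects 4 from 2 — this is a bridge.

1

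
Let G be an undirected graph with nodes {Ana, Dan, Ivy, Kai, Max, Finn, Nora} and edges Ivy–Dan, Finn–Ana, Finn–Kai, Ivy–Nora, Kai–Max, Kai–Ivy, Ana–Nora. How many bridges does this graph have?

The edges on the cycle Finn-Ana-Nora-Ivy-Kai-Finn are not bridges since each lies on that cycle.
But removing Kai–Max disconnects Kai from Max; removing Dan–Ivy disconnects Dan from Ivy — these are bridges.
That makes 2 bridges.

2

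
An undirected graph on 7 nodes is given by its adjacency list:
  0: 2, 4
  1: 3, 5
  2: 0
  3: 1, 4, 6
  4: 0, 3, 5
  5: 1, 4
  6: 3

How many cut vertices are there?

3

Removing 0 increases the component count from 1 to 2, so 0 is a cut vertex.
Removing 3 increases the component count from 1 to 2, so 3 is a cut vertex.
Removing 4 increases the component count from 1 to 2, so 4 is a cut vertex.
By contrast removing 6 leaves 1 component; it is not a cut vertex. No other vertex is a cut vertex either.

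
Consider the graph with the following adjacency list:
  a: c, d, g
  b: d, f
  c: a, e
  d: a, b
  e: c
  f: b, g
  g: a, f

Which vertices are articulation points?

Removing a increases the component count from 1 to 2, so a is a cut vertex.
Removing c increases the component count from 1 to 2, so c is a cut vertex.
By contrast removing f leaves 1 component; it is not a cut vertex. No other vertex is a cut vertex either.

a, c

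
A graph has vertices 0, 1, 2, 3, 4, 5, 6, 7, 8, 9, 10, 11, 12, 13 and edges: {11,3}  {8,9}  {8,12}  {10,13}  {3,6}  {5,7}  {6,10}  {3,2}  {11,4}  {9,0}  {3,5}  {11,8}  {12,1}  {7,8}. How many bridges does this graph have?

The edges on the cycle 11-3-5-7-8-11 are not bridges since each lies on that cycle.
But removing 11 - 4 disconnects 11 from 4; removing 0 - 9 disconnects 0 from 9; removing 3 - 2 disconnects 3 from 2; removing 10 - 13 disconnects 10 from 13 — these are bridges.
In total 9 edges are bridges.

9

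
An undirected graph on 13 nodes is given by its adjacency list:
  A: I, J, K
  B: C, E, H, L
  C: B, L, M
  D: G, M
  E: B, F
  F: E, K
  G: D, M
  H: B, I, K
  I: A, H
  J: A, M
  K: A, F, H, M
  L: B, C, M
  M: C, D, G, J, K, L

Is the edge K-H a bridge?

No

After removing K-H, the path K-A-I-H still connects them, so the edge is not a bridge.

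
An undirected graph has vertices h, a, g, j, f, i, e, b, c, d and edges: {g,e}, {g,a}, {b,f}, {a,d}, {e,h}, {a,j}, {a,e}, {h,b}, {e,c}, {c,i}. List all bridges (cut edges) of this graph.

The edges on the cycle g-a-e-g are not bridges since each lies on that cycle.
But removing h-b disconnects h from b; removing a-j disconnects a from j; removing e-h disconnects e from h; removing e-c disconnects e from c — these are bridges.
In total 7 edges are bridges.

a-d, a-j, b-f, b-h, c-e, c-i, e-h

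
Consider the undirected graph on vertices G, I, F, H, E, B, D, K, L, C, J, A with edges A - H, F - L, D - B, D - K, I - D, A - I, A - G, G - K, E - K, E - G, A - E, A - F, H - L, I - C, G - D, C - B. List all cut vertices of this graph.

Removing A increases the component count from 2 to 3, so A is a cut vertex.
By contrast removing L leaves 2 components; it is not a cut vertex. No other vertex is a cut vertex either.

A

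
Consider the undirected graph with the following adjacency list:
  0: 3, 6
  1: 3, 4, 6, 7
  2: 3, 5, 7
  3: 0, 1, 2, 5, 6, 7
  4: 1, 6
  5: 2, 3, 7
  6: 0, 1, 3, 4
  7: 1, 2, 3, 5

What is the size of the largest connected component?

8

Starting from 0 we can reach 0, 1, 2, 3, 4, 5, 6, 7. That is one component of size 8.
The largest has 8 vertices.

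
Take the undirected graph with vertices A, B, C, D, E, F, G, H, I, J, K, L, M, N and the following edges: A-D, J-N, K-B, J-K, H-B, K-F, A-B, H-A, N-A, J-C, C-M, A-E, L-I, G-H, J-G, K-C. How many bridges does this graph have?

5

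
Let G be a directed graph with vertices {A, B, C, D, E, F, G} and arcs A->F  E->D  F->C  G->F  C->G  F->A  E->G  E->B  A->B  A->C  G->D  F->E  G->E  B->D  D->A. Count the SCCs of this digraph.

1

{A, B, C, D, E, F, G} are all mutually reachable — one SCC of size 7.
That gives 1 strongly connected component.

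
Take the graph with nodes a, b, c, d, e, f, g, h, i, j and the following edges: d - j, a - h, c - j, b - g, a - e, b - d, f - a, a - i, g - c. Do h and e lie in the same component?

Yes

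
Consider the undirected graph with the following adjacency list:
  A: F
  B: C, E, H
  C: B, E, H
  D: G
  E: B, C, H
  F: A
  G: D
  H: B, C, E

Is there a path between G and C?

No

The component containing G is {D, G}, and C is not in it.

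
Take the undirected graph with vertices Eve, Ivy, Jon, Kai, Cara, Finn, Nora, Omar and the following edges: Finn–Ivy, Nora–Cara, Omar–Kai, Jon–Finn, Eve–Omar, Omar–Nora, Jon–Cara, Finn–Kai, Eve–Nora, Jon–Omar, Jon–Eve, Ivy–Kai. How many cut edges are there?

The edges on the cycle Jon-Eve-Nora-Omar-Jon are not bridges since each lies on that cycle.
Every edge lies on some cycle, so there are no bridges.

0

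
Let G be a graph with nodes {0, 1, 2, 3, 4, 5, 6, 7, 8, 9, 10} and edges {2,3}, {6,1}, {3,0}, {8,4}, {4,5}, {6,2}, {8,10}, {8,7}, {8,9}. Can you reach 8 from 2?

No

The component containing 2 is {0, 1, 2, 3, 6}, and 8 is not in it.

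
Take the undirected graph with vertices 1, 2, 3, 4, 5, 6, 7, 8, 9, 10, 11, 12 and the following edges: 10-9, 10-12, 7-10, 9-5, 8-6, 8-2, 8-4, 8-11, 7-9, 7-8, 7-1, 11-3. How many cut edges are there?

9

The edges on the cycle 7-10-9-7 are not bridges since each lies on that cycle.
But removing 5-9 disconnects 5 from 9; removing 8-6 disconnects 8 from 6; removing 11-3 disconnects 11 from 3; removing 8-4 disconnects 8 from 4 — these are bridges.
In total 9 edges are bridges.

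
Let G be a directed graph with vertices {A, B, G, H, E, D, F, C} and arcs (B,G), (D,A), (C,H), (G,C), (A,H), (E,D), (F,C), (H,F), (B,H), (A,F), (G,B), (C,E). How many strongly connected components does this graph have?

{A, C, D, E, F, H} are all mutually reachable — one SCC of size 6.
{B, G} are all mutually reachable — one SCC of size 2.
That gives 2 strongly connected components.

2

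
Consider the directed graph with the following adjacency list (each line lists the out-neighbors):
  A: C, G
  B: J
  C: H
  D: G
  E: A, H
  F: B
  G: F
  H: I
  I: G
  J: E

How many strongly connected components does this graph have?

2

{A, B, C, E, F, G, H, I, J} are all mutually reachable — one SCC of size 9.
{D} is an SCC by itself.
That gives 2 strongly connected components.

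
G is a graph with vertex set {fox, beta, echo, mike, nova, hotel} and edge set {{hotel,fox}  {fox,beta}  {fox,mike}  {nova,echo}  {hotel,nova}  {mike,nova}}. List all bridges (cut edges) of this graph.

beta-fox, echo-nova

The edges on the cycle hotel-fox-mike-nova-hotel are not bridges since each lies on that cycle.
But removing fox—beta disconnects fox from beta; removing nova—echo disconnects nova from echo — these are bridges.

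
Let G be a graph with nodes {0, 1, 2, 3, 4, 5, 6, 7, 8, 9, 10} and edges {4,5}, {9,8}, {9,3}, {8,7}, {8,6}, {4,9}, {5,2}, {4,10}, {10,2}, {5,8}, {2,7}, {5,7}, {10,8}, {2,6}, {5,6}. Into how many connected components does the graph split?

3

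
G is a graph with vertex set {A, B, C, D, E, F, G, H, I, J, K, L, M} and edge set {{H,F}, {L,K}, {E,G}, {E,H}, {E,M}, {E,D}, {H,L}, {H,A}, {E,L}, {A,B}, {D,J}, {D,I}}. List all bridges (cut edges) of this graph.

A-B, A-H, D-E, D-I, D-J, E-G, E-M, F-H, K-L

The edges on the cycle E-H-L-E are not bridges since each lies on that cycle.
But removing L–K disconnects L from K; removing E–G disconnects E from G; removing J–D disconnects J from D; removing I–D disconnects I from D — these are bridges.
In total 9 edges are bridges.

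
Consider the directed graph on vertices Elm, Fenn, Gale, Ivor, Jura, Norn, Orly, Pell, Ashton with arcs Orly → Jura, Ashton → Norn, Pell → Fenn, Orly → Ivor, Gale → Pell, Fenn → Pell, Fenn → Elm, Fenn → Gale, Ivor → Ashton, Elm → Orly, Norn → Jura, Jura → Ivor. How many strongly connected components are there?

4

{Ivor, Jura, Norn, Ashton} are all mutually reachable — one SCC of size 4.
{Fenn, Gale, Pell} are all mutually reachable — one SCC of size 3.
{Orly} is an SCC by itself.
{Elm} is an SCC by itself.
That gives 4 strongly connected components.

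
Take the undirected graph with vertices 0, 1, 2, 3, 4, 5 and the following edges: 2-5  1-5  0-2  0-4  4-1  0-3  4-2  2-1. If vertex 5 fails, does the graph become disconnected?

Deleting 5 leaves 1 component (was 1) (its neighbors 1, 2 remain connected to each other), so 5 is not a cut vertex.

No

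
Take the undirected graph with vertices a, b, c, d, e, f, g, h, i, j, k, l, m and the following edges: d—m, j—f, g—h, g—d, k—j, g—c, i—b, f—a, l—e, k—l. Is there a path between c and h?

Yes

From c we can reach c, d, g, h, m, which includes h.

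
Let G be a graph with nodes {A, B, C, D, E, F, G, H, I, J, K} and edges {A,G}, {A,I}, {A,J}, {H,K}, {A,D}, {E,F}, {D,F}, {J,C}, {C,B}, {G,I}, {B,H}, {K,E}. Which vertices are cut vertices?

A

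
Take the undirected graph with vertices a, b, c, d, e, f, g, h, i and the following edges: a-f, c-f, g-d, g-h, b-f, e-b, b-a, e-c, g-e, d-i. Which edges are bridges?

d-g, d-i, e-g, g-h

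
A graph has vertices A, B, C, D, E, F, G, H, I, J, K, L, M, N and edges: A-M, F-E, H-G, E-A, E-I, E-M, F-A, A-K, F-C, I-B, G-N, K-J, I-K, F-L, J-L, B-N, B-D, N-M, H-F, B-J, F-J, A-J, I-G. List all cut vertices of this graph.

Removing B increases the component count from 1 to 2, so B is a cut vertex.
Removing F increases the component count from 1 to 2, so F is a cut vertex.
By contrast removing A leaves 1 component; it is not a cut vertex. No other vertex is a cut vertex either.

B, F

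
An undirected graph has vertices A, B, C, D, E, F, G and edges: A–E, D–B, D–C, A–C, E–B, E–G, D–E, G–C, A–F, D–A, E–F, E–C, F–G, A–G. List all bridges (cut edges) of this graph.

The edges on the cycle D-A-E-G-C-D are not bridges since each lies on that cycle.
Every edge lies on some cycle, so there are no bridges.

none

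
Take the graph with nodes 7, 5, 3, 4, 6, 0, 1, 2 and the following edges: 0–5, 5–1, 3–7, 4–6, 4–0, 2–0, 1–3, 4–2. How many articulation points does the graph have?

Removing 0 increases the component count from 1 to 2, so 0 is a cut vertex.
Removing 1 increases the component count from 1 to 2, so 1 is a cut vertex.
Removing 3 increases the component count from 1 to 2, so 3 is a cut vertex.
Likewise 4, 5 are cut vertices.
By contrast removing 6 leaves 1 component; it is not a cut vertex. No other vertex is a cut vertex either.

5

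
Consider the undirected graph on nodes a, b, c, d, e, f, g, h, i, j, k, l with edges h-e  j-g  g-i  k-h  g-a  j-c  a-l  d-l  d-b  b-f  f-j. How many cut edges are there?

The edges on the cycle d-b-f-j-g-a-l-d are not bridges since each lies on that cycle.
But removing h-e disconnects h from e; removing k-h disconnects k from h; removing i-g disconnects i from g; removing j-c disconnects j from c — these are bridges.
That makes 4 bridges.

4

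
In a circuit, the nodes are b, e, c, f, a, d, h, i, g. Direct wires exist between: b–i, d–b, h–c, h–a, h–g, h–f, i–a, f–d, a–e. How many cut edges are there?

3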